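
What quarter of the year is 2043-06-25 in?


Month: June (month 6)
Q1: Jan-Mar, Q2: Apr-Jun, Q3: Jul-Sep, Q4: Oct-Dec

Q2


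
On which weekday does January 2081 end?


January 2081 has 31 days
Anchor: Jan 1, 2081. With p = 2081 - 1 = 2080: (p + p//4 - p//100 + p//400) mod 7 = (2080 + 520 - 20 + 5) mod 7 = 2585 mod 7 = 2 -> Wednesday (Mon=0 ... Sun=6)
January 1 is the anchor itself -> Wednesday
Last day offset: 31 - 1 = 30 days
Weekday index = (2 + 30) mod 7 = 4

Friday, January 31


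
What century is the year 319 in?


Century = (year - 1) // 100 + 1
= (319 - 1) // 100 + 1
= 318 // 100 + 1
= 3 + 1

4th century


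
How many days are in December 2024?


December 2024

31 days


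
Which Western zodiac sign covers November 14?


Date: November 14
Conventional tropical zodiac dates: Scorpio from October 23 onward; Sagittarius starts November 22
November 14 falls within the Scorpio range

Scorpio


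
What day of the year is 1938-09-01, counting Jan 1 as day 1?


Date: September 1, 1938
Days in months 1 through 8: 243
Plus 1 days in September

Day of year: 244


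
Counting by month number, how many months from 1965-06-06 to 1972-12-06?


From June 1965 to December 1972
7 years * 12 = 84 months, plus 6 months = 90

90 months


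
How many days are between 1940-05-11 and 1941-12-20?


From 1940-05-11 to 1941-12-20
1940-05-11: days before May = 31 + 29 + 31 + 30 = 121 (1940 is a leap year); day of year = 121 + 11 = 132
1941-12-20: days before December = 31 + 28 + 31 + 30 + 31 + 30 + 31 + 31 + 30 + 31 + 30 = 334 (1941 is not a leap year); day of year = 334 + 20 = 354
Rest of 1940: 366 - 132 = 234
Total = 234 + 354 = 588

588 days


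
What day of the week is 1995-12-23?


Date: December 23, 1995
Anchor: Jan 1, 1995. With p = 1995 - 1 = 1994: (p + p//4 - p//100 + p//400) mod 7 = (1994 + 498 - 19 + 4) mod 7 = 2477 mod 7 = 6 -> Sunday (Mon=0 ... Sun=6)
Days before December (Jan-Nov): 334; offset = 334 + 23 - 1 = 356
Weekday index = (6 + 356) mod 7 = 5

Day of the week: Saturday


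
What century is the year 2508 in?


Century = (year - 1) // 100 + 1
= (2508 - 1) // 100 + 1
= 2507 // 100 + 1
= 25 + 1

26th century


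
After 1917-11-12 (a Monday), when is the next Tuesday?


Current: Monday
Target: Tuesday
Days ahead: 1

Next Tuesday: 1917-11-13


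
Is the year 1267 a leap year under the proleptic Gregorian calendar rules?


Gregorian leap year rule: divisible by 4, but not by 100, unless also by 400.
1267 is not divisible by 4 -> not a leap year

No


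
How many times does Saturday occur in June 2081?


June 2081 has 30 days
Anchor: Jan 1, 2081. With p = 2081 - 1 = 2080: (p + p//4 - p//100 + p//400) mod 7 = (2080 + 520 - 20 + 5) mod 7 = 2585 mod 7 = 2 -> Wednesday (Mon=0 ... Sun=6)
Days before June (Jan-May): 151; June 1 index = (2 + 151) mod 7 = 6 -> Sunday
First Saturday is June 7
Saturdays: 7, 14, 21, 28

4 Saturdays


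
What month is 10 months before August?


August is month 8
8 - 10 = -2; wrap: -2 + 12 = 10

October


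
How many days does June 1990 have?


June 1990

30 days


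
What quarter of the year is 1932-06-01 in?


Month: June (month 6)
Q1: Jan-Mar, Q2: Apr-Jun, Q3: Jul-Sep, Q4: Oct-Dec

Q2


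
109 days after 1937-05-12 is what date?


Start: 1937-05-12, add 109 days
May 1937 has 31 days: 31 - 12 = 19 days to May 31 -> 90 left
June 1937 has 30 days -> 60 left
July 1937 has 31 days -> 29 left
August 1937: 29 <= 31 -> lands on August 29

Result: 1937-08-29


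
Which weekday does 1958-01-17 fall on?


Date: January 17, 1958
Anchor: Jan 1, 1958. With p = 1958 - 1 = 1957: (p + p//4 - p//100 + p//400) mod 7 = (1957 + 489 - 19 + 4) mod 7 = 2431 mod 7 = 2 -> Wednesday (Mon=0 ... Sun=6)
Days into year = 17 - 1 = 16
Weekday index = (2 + 16) mod 7 = 4

Day of the week: Friday


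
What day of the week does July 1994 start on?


Target: July 1, 1994
Anchor: Jan 1, 1994. With p = 1994 - 1 = 1993: (p + p//4 - p//100 + p//400) mod 7 = (1993 + 498 - 19 + 4) mod 7 = 2476 mod 7 = 5 -> Saturday (Mon=0 ... Sun=6)
Days before July (Jan-Jun): 181 days
Weekday index = (5 + 181) mod 7 = 4

Friday


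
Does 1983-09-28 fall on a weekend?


Anchor: Jan 1, 1983. With p = 1983 - 1 = 1982: (p + p//4 - p//100 + p//400) mod 7 = (1982 + 495 - 19 + 4) mod 7 = 2462 mod 7 = 5 -> Saturday (Mon=0 ... Sun=6)
Day of year: 271; offset = 270
Weekday index = (5 + 270) mod 7 = 2 -> Wednesday
Weekend days: Saturday, Sunday

No


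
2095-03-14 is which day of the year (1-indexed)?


Date: March 14, 2095
Days in months 1 through 2: 59
Plus 14 days in March

Day of year: 73


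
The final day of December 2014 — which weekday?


December 2014 has 31 days
Anchor: Jan 1, 2014. With p = 2014 - 1 = 2013: (p + p//4 - p//100 + p//400) mod 7 = (2013 + 503 - 20 + 5) mod 7 = 2501 mod 7 = 2 -> Wednesday (Mon=0 ... Sun=6)
Days before December (Jan-Nov): 334; December 1 index = (2 + 334) mod 7 = 0 -> Monday
Last day offset: 31 - 1 = 30 days
Weekday index = (0 + 30) mod 7 = 2

Wednesday, December 31


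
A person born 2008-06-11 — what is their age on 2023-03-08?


Birth: 2008-06-11
Reference: 2023-03-08
Year difference: 2023 - 2008 = 15
Birthday not yet reached in 2023, subtract 1

14 years old


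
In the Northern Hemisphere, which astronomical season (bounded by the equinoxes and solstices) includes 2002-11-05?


Date: November 5
Astronomical Autumn (approx.; exact equinox/solstice day varies by year): September 22 to December 20
November 5 falls within the Autumn window

Autumn


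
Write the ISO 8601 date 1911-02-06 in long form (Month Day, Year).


ISO 1911-02-06 parses as year=1911, month=02, day=06
Month 2 -> February

February 6, 1911


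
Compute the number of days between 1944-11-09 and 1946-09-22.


From 1944-11-09 to 1946-09-22
1944-11-09: days before November = 31 + 29 + 31 + 30 + 31 + 30 + 31 + 31 + 30 + 31 = 305 (1944 is a leap year); day of year = 305 + 9 = 314
1946-09-22: days before September = 31 + 28 + 31 + 30 + 31 + 30 + 31 + 31 = 243 (1946 is not a leap year); day of year = 243 + 22 = 265
Rest of 1944: 366 - 314 = 52
Full years 1945 (365): 365
Total = 52 + 365 + 265 = 682

682 days


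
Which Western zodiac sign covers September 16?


Date: September 16
Conventional tropical zodiac dates: Virgo from August 23 onward; Libra starts September 23
September 16 falls within the Virgo range

Virgo


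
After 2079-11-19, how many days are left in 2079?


Day of year: 323 of 365
Remaining = 365 - 323

42 days


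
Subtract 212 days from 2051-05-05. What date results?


Start: 2051-05-05, subtract 212 days
Back 5 days from May 5 reaches April 30, 2051 -> 207 left
April 2051 has 30 days -> back to March 31, 2051 -> 177 left
March 2051 has 31 days -> back to February 28, 2051 -> 146 left
February 2051 has 28 days -> back to January 31, 2051 -> 118 left
January 2051 has 31 days -> back to December 31, 2050 -> 87 left
December 2050 has 31 days -> back to November 30, 2050 -> 56 left
November 2050 has 30 days -> back to October 31, 2050 -> 26 left
October 2050: 31 - 26 = 5 -> lands on October 5

Result: 2050-10-05


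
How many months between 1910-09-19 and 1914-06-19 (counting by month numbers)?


From September 1910 to June 1914
4 years * 12 = 48 months, minus 3 months = 45

45 months


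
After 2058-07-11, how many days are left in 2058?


Day of year: 192 of 365
Remaining = 365 - 192

173 days


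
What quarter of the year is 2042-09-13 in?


Month: September (month 9)
Q1: Jan-Mar, Q2: Apr-Jun, Q3: Jul-Sep, Q4: Oct-Dec

Q3


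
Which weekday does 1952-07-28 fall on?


Date: July 28, 1952
Anchor: Jan 1, 1952. With p = 1952 - 1 = 1951: (p + p//4 - p//100 + p//400) mod 7 = (1951 + 487 - 19 + 4) mod 7 = 2423 mod 7 = 1 -> Tuesday (Mon=0 ... Sun=6)
Days before July (Jan-Jun): 182; offset = 182 + 28 - 1 = 209
Weekday index = (1 + 209) mod 7 = 0

Day of the week: Monday


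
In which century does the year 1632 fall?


Century = (year - 1) // 100 + 1
= (1632 - 1) // 100 + 1
= 1631 // 100 + 1
= 16 + 1

17th century


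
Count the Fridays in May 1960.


May 1960 has 31 days
Anchor: Jan 1, 1960. With p = 1960 - 1 = 1959: (p + p//4 - p//100 + p//400) mod 7 = (1959 + 489 - 19 + 4) mod 7 = 2433 mod 7 = 4 -> Friday (Mon=0 ... Sun=6)
Days before May (Jan-Apr): 121; May 1 index = (4 + 121) mod 7 = 6 -> Sunday
First Friday is May 6
Fridays: 6, 13, 20, 27

4 Fridays


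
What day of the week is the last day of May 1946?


May 1946 has 31 days
Anchor: Jan 1, 1946. With p = 1946 - 1 = 1945: (p + p//4 - p//100 + p//400) mod 7 = (1945 + 486 - 19 + 4) mod 7 = 2416 mod 7 = 1 -> Tuesday (Mon=0 ... Sun=6)
Days before May (Jan-Apr): 120; May 1 index = (1 + 120) mod 7 = 2 -> Wednesday
Last day offset: 31 - 1 = 30 days
Weekday index = (2 + 30) mod 7 = 4

Friday, May 31


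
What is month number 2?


Month 2 of 12

February


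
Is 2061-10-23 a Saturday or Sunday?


Anchor: Jan 1, 2061. With p = 2061 - 1 = 2060: (p + p//4 - p//100 + p//400) mod 7 = (2060 + 515 - 20 + 5) mod 7 = 2560 mod 7 = 5 -> Saturday (Mon=0 ... Sun=6)
Day of year: 296; offset = 295
Weekday index = (5 + 295) mod 7 = 6 -> Sunday
Weekend days: Saturday, Sunday

Yes


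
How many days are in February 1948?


February 1948 (leap year: yes)

29 days


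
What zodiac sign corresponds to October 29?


Date: October 29
Conventional tropical zodiac dates: Scorpio from October 23 onward; Sagittarius starts November 22
October 29 falls within the Scorpio range

Scorpio


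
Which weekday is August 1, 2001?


Target: August 1, 2001
Anchor: Jan 1, 2001. With p = 2001 - 1 = 2000: (p + p//4 - p//100 + p//400) mod 7 = (2000 + 500 - 20 + 5) mod 7 = 2485 mod 7 = 0 -> Monday (Mon=0 ... Sun=6)
Days before August (Jan-Jul): 212 days
Weekday index = (0 + 212) mod 7 = 2

Wednesday


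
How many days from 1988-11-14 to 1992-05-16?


From 1988-11-14 to 1992-05-16
1988-11-14: days before November = 31 + 29 + 31 + 30 + 31 + 30 + 31 + 31 + 30 + 31 = 305 (1988 is a leap year); day of year = 305 + 14 = 319
1992-05-16: days before May = 31 + 29 + 31 + 30 = 121 (1992 is a leap year); day of year = 121 + 16 = 137
Rest of 1988: 366 - 319 = 47
Full years 1989 (365), 1990 (365), 1991 (365): 1095
Total = 47 + 1095 + 137 = 1279

1279 days


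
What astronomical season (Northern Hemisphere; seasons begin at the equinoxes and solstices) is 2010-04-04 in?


Date: April 4
Astronomical Spring (approx.; exact equinox/solstice day varies by year): March 20 to June 20
April 4 falls within the Spring window

Spring


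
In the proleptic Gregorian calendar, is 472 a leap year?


Gregorian leap year rule: divisible by 4, but not by 100, unless also by 400.
472 is divisible by 4 but not 100 -> leap year

Yes


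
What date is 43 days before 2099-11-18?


Start: 2099-11-18, subtract 43 days
Back 18 days from November 18 reaches October 31, 2099 -> 25 left
October 2099: 31 - 25 = 6 -> lands on October 6

Result: 2099-10-06


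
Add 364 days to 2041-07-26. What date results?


Start: 2041-07-26, add 364 days
July 2041 has 31 days: 31 - 26 = 5 days to July 31 -> 359 left
August 2041 has 31 days -> 328 left
September 2041 has 30 days -> 298 left
October 2041 has 31 days -> 267 left
November 2041 has 30 days -> 237 left
December 2041 has 31 days -> 206 left
January 2042 has 31 days -> 175 left
February 2042 has 28 days -> 147 left
March 2042 has 31 days -> 116 left
April 2042 has 30 days -> 86 left
May 2042 has 31 days -> 55 left
June 2042 has 30 days -> 25 left
July 2042: 25 <= 31 -> lands on July 25

Result: 2042-07-25


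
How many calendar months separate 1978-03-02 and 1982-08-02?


From March 1978 to August 1982
4 years * 12 = 48 months, plus 5 months = 53

53 months


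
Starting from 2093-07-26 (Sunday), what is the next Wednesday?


Current: Sunday
Target: Wednesday
Days ahead: 3

Next Wednesday: 2093-07-29


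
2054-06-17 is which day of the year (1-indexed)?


Date: June 17, 2054
Days in months 1 through 5: 151
Plus 17 days in June

Day of year: 168


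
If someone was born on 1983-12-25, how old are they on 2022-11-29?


Birth: 1983-12-25
Reference: 2022-11-29
Year difference: 2022 - 1983 = 39
Birthday not yet reached in 2022, subtract 1

38 years old


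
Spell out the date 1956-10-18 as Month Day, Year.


ISO 1956-10-18 parses as year=1956, month=10, day=18
Month 10 -> October

October 18, 1956


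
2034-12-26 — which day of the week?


Date: December 26, 2034
Anchor: Jan 1, 2034. With p = 2034 - 1 = 2033: (p + p//4 - p//100 + p//400) mod 7 = (2033 + 508 - 20 + 5) mod 7 = 2526 mod 7 = 6 -> Sunday (Mon=0 ... Sun=6)
Days before December (Jan-Nov): 334; offset = 334 + 26 - 1 = 359
Weekday index = (6 + 359) mod 7 = 1

Day of the week: Tuesday


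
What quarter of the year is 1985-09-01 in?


Month: September (month 9)
Q1: Jan-Mar, Q2: Apr-Jun, Q3: Jul-Sep, Q4: Oct-Dec

Q3


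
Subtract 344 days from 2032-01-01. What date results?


Start: 2032-01-01, subtract 344 days
Back 1 day from January 1 reaches December 31, 2031 -> 343 left
December 2031 has 31 days -> back to November 30, 2031 -> 312 left
November 2031 has 30 days -> back to October 31, 2031 -> 282 left
October 2031 has 31 days -> back to September 30, 2031 -> 251 left
September 2031 has 30 days -> back to August 31, 2031 -> 221 left
August 2031 has 31 days -> back to July 31, 2031 -> 190 left
July 2031 has 31 days -> back to June 30, 2031 -> 159 left
June 2031 has 30 days -> back to May 31, 2031 -> 129 left
May 2031 has 31 days -> back to April 30, 2031 -> 98 left
April 2031 has 30 days -> back to March 31, 2031 -> 68 left
March 2031 has 31 days -> back to February 28, 2031 -> 37 left
February 2031 has 28 days -> back to January 31, 2031 -> 9 left
January 2031: 31 - 9 = 22 -> lands on January 22

Result: 2031-01-22


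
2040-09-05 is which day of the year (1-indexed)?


Date: September 5, 2040
Days in months 1 through 8: 244
Plus 5 days in September

Day of year: 249


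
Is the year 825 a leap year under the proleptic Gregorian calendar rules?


Gregorian leap year rule: divisible by 4, but not by 100, unless also by 400.
825 is not divisible by 4 -> not a leap year

No


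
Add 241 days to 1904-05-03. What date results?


Start: 1904-05-03, add 241 days
May 1904 has 31 days: 31 - 3 = 28 days to May 31 -> 213 left
June 1904 has 30 days -> 183 left
July 1904 has 31 days -> 152 left
August 1904 has 31 days -> 121 left
September 1904 has 30 days -> 91 left
October 1904 has 31 days -> 60 left
November 1904 has 30 days -> 30 left
December 1904: 30 <= 31 -> lands on December 30

Result: 1904-12-30


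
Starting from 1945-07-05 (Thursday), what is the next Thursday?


Current: Thursday
Target: Thursday
Days ahead: 7

Next Thursday: 1945-07-12


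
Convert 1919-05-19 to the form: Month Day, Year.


ISO 1919-05-19 parses as year=1919, month=05, day=19
Month 5 -> May

May 19, 1919


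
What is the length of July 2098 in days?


July 2098

31 days


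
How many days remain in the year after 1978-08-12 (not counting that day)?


Day of year: 224 of 365
Remaining = 365 - 224

141 days


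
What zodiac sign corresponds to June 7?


Date: June 7
Conventional tropical zodiac dates: Gemini from May 21 onward; Cancer starts June 21
June 7 falls within the Gemini range

Gemini


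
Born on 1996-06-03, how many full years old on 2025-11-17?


Birth: 1996-06-03
Reference: 2025-11-17
Year difference: 2025 - 1996 = 29

29 years old


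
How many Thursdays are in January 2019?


January 2019 has 31 days
Anchor: Jan 1, 2019. With p = 2019 - 1 = 2018: (p + p//4 - p//100 + p//400) mod 7 = (2018 + 504 - 20 + 5) mod 7 = 2507 mod 7 = 1 -> Tuesday (Mon=0 ... Sun=6)
January 1 is the anchor itself -> Tuesday
First Thursday is January 3
Thursdays: 3, 10, 17, 24, 31

5 Thursdays


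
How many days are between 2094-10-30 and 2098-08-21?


From 2094-10-30 to 2098-08-21
2094-10-30: days before October = 31 + 28 + 31 + 30 + 31 + 30 + 31 + 31 + 30 = 273 (2094 is not a leap year); day of year = 273 + 30 = 303
2098-08-21: days before August = 31 + 28 + 31 + 30 + 31 + 30 + 31 = 212 (2098 is not a leap year); day of year = 212 + 21 = 233
Rest of 2094: 365 - 303 = 62
Full years 2095 (365), 2096 (366), 2097 (365): 1096
Total = 62 + 1096 + 233 = 1391

1391 days


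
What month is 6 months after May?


May is month 5
5 + 6 = 11

November


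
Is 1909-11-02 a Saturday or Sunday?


Anchor: Jan 1, 1909. With p = 1909 - 1 = 1908: (p + p//4 - p//100 + p//400) mod 7 = (1908 + 477 - 19 + 4) mod 7 = 2370 mod 7 = 4 -> Friday (Mon=0 ... Sun=6)
Day of year: 306; offset = 305
Weekday index = (4 + 305) mod 7 = 1 -> Tuesday
Weekend days: Saturday, Sunday

No


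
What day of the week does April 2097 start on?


Target: April 1, 2097
Anchor: Jan 1, 2097. With p = 2097 - 1 = 2096: (p + p//4 - p//100 + p//400) mod 7 = (2096 + 524 - 20 + 5) mod 7 = 2605 mod 7 = 1 -> Tuesday (Mon=0 ... Sun=6)
Days before April (Jan-Mar): 90 days
Weekday index = (1 + 90) mod 7 = 0

Monday


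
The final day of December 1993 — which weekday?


December 1993 has 31 days
Anchor: Jan 1, 1993. With p = 1993 - 1 = 1992: (p + p//4 - p//100 + p//400) mod 7 = (1992 + 498 - 19 + 4) mod 7 = 2475 mod 7 = 4 -> Friday (Mon=0 ... Sun=6)
Days before December (Jan-Nov): 334; December 1 index = (4 + 334) mod 7 = 2 -> Wednesday
Last day offset: 31 - 1 = 30 days
Weekday index = (2 + 30) mod 7 = 4

Friday, December 31


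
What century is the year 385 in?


Century = (year - 1) // 100 + 1
= (385 - 1) // 100 + 1
= 384 // 100 + 1
= 3 + 1

4th century


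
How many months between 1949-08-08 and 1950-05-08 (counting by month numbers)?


From August 1949 to May 1950
1 year * 12 = 12 months, minus 3 months = 9

9 months


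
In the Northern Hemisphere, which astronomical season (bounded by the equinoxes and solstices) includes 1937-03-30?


Date: March 30
Astronomical Spring (approx.; exact equinox/solstice day varies by year): March 20 to June 20
March 30 falls within the Spring window

Spring


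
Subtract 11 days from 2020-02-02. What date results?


Start: 2020-02-02, subtract 11 days
Back 2 days from February 2 reaches January 31, 2020 -> 9 left
January 2020: 31 - 9 = 22 -> lands on January 22

Result: 2020-01-22


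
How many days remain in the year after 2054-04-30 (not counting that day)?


Day of year: 120 of 365
Remaining = 365 - 120

245 days


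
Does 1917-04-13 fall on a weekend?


Anchor: Jan 1, 1917. With p = 1917 - 1 = 1916: (p + p//4 - p//100 + p//400) mod 7 = (1916 + 479 - 19 + 4) mod 7 = 2380 mod 7 = 0 -> Monday (Mon=0 ... Sun=6)
Day of year: 103; offset = 102
Weekday index = (0 + 102) mod 7 = 4 -> Friday
Weekend days: Saturday, Sunday

No


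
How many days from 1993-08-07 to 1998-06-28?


From 1993-08-07 to 1998-06-28
1993-08-07: days before August = 31 + 28 + 31 + 30 + 31 + 30 + 31 = 212 (1993 is not a leap year); day of year = 212 + 7 = 219
1998-06-28: days before June = 31 + 28 + 31 + 30 + 31 = 151 (1998 is not a leap year); day of year = 151 + 28 = 179
Rest of 1993: 365 - 219 = 146
Full years 1994 (365), 1995 (365), 1996 (366), 1997 (365): 1461
Total = 146 + 1461 + 179 = 1786

1786 days


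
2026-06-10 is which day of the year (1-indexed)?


Date: June 10, 2026
Days in months 1 through 5: 151
Plus 10 days in June

Day of year: 161


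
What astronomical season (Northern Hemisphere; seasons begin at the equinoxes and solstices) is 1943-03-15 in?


Date: March 15
Astronomical Winter (approx.; exact equinox/solstice day varies by year): December 21 to March 19
March 15 falls within the Winter window

Winter


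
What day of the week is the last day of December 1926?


December 1926 has 31 days
Anchor: Jan 1, 1926. With p = 1926 - 1 = 1925: (p + p//4 - p//100 + p//400) mod 7 = (1925 + 481 - 19 + 4) mod 7 = 2391 mod 7 = 4 -> Friday (Mon=0 ... Sun=6)
Days before December (Jan-Nov): 334; December 1 index = (4 + 334) mod 7 = 2 -> Wednesday
Last day offset: 31 - 1 = 30 days
Weekday index = (2 + 30) mod 7 = 4

Friday, December 31


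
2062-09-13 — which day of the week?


Date: September 13, 2062
Anchor: Jan 1, 2062. With p = 2062 - 1 = 2061: (p + p//4 - p//100 + p//400) mod 7 = (2061 + 515 - 20 + 5) mod 7 = 2561 mod 7 = 6 -> Sunday (Mon=0 ... Sun=6)
Days before September (Jan-Aug): 243; offset = 243 + 13 - 1 = 255
Weekday index = (6 + 255) mod 7 = 2

Day of the week: Wednesday


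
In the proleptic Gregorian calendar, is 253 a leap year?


Gregorian leap year rule: divisible by 4, but not by 100, unless also by 400.
253 is not divisible by 4 -> not a leap year

No


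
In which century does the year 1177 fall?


Century = (year - 1) // 100 + 1
= (1177 - 1) // 100 + 1
= 1176 // 100 + 1
= 11 + 1

12th century


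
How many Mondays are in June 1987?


June 1987 has 30 days
Anchor: Jan 1, 1987. With p = 1987 - 1 = 1986: (p + p//4 - p//100 + p//400) mod 7 = (1986 + 496 - 19 + 4) mod 7 = 2467 mod 7 = 3 -> Thursday (Mon=0 ... Sun=6)
Days before June (Jan-May): 151; June 1 index = (3 + 151) mod 7 = 0 -> Monday
First Monday is June 1
Mondays: 1, 8, 15, 22, 29

5 Mondays


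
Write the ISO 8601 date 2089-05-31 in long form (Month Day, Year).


ISO 2089-05-31 parses as year=2089, month=05, day=31
Month 5 -> May

May 31, 2089


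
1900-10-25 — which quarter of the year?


Month: October (month 10)
Q1: Jan-Mar, Q2: Apr-Jun, Q3: Jul-Sep, Q4: Oct-Dec

Q4


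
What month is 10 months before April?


April is month 4
4 - 10 = -6; wrap: -6 + 12 = 6

June


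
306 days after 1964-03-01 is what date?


Start: 1964-03-01, add 306 days
March 1964 has 31 days: 31 - 1 = 30 days to March 31 -> 276 left
April 1964 has 30 days -> 246 left
May 1964 has 31 days -> 215 left
June 1964 has 30 days -> 185 left
July 1964 has 31 days -> 154 left
August 1964 has 31 days -> 123 left
September 1964 has 30 days -> 93 left
October 1964 has 31 days -> 62 left
November 1964 has 30 days -> 32 left
December 1964 has 31 days -> 1 left
January 1965: 1 <= 31 -> lands on January 1

Result: 1965-01-01


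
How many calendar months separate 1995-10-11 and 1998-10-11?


From October 1995 to October 1998
3 years * 12 = 36 months = 36

36 months


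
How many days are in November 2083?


November 2083

30 days


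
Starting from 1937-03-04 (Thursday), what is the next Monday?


Current: Thursday
Target: Monday
Days ahead: 4

Next Monday: 1937-03-08


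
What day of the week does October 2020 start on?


Target: October 1, 2020
Anchor: Jan 1, 2020. With p = 2020 - 1 = 2019: (p + p//4 - p//100 + p//400) mod 7 = (2019 + 504 - 20 + 5) mod 7 = 2508 mod 7 = 2 -> Wednesday (Mon=0 ... Sun=6)
Days before October (Jan-Sep): 274 days
Weekday index = (2 + 274) mod 7 = 3

Thursday


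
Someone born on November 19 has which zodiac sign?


Date: November 19
Conventional tropical zodiac dates: Scorpio from October 23 onward; Sagittarius starts November 22
November 19 falls within the Scorpio range

Scorpio


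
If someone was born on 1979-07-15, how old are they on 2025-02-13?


Birth: 1979-07-15
Reference: 2025-02-13
Year difference: 2025 - 1979 = 46
Birthday not yet reached in 2025, subtract 1

45 years old


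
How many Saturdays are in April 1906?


April 1906 has 30 days
Anchor: Jan 1, 1906. With p = 1906 - 1 = 1905: (p + p//4 - p//100 + p//400) mod 7 = (1905 + 476 - 19 + 4) mod 7 = 2366 mod 7 = 0 -> Monday (Mon=0 ... Sun=6)
Days before April (Jan-Mar): 90; April 1 index = (0 + 90) mod 7 = 6 -> Sunday
First Saturday is April 7
Saturdays: 7, 14, 21, 28

4 Saturdays


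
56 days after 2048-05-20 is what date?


Start: 2048-05-20, add 56 days
May 2048 has 31 days: 31 - 20 = 11 days to May 31 -> 45 left
June 2048 has 30 days -> 15 left
July 2048: 15 <= 31 -> lands on July 15

Result: 2048-07-15


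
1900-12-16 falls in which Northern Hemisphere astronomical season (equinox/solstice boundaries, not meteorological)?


Date: December 16
Astronomical Autumn (approx.; exact equinox/solstice day varies by year): September 22 to December 20
December 16 falls within the Autumn window

Autumn


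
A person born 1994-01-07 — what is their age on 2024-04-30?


Birth: 1994-01-07
Reference: 2024-04-30
Year difference: 2024 - 1994 = 30

30 years old


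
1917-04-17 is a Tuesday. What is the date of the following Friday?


Current: Tuesday
Target: Friday
Days ahead: 3

Next Friday: 1917-04-20


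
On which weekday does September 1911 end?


September 1911 has 30 days
Anchor: Jan 1, 1911. With p = 1911 - 1 = 1910: (p + p//4 - p//100 + p//400) mod 7 = (1910 + 477 - 19 + 4) mod 7 = 2372 mod 7 = 6 -> Sunday (Mon=0 ... Sun=6)
Days before September (Jan-Aug): 243; September 1 index = (6 + 243) mod 7 = 4 -> Friday
Last day offset: 30 - 1 = 29 days
Weekday index = (4 + 29) mod 7 = 5

Saturday, September 30


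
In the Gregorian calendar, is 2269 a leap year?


Gregorian leap year rule: divisible by 4, but not by 100, unless also by 400.
2269 is not divisible by 4 -> not a leap year

No


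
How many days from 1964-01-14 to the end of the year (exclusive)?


Day of year: 14 of 366
Remaining = 366 - 14

352 days


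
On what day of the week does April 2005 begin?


Target: April 1, 2005
Anchor: Jan 1, 2005. With p = 2005 - 1 = 2004: (p + p//4 - p//100 + p//400) mod 7 = (2004 + 501 - 20 + 5) mod 7 = 2490 mod 7 = 5 -> Saturday (Mon=0 ... Sun=6)
Days before April (Jan-Mar): 90 days
Weekday index = (5 + 90) mod 7 = 4

Friday


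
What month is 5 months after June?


June is month 6
6 + 5 = 11

November


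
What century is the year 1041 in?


Century = (year - 1) // 100 + 1
= (1041 - 1) // 100 + 1
= 1040 // 100 + 1
= 10 + 1

11th century


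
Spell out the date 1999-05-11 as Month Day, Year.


ISO 1999-05-11 parses as year=1999, month=05, day=11
Month 5 -> May

May 11, 1999


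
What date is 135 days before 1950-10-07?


Start: 1950-10-07, subtract 135 days
Back 7 days from October 7 reaches September 30, 1950 -> 128 left
September 1950 has 30 days -> back to August 31, 1950 -> 98 left
August 1950 has 31 days -> back to July 31, 1950 -> 67 left
July 1950 has 31 days -> back to June 30, 1950 -> 36 left
June 1950 has 30 days -> back to May 31, 1950 -> 6 left
May 1950: 31 - 6 = 25 -> lands on May 25

Result: 1950-05-25


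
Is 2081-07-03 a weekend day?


Anchor: Jan 1, 2081. With p = 2081 - 1 = 2080: (p + p//4 - p//100 + p//400) mod 7 = (2080 + 520 - 20 + 5) mod 7 = 2585 mod 7 = 2 -> Wednesday (Mon=0 ... Sun=6)
Day of year: 184; offset = 183
Weekday index = (2 + 183) mod 7 = 3 -> Thursday
Weekend days: Saturday, Sunday

No


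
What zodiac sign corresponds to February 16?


Date: February 16
Conventional tropical zodiac dates: Aquarius from January 20 onward; Pisces starts February 19
February 16 falls within the Aquarius range

Aquarius


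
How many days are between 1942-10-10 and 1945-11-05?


From 1942-10-10 to 1945-11-05
1942-10-10: days before October = 31 + 28 + 31 + 30 + 31 + 30 + 31 + 31 + 30 = 273 (1942 is not a leap year); day of year = 273 + 10 = 283
1945-11-05: days before November = 31 + 28 + 31 + 30 + 31 + 30 + 31 + 31 + 30 + 31 = 304 (1945 is not a leap year); day of year = 304 + 5 = 309
Rest of 1942: 365 - 283 = 82
Full years 1943 (365), 1944 (366): 731
Total = 82 + 731 + 309 = 1122

1122 days


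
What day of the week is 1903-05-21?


Date: May 21, 1903
Anchor: Jan 1, 1903. With p = 1903 - 1 = 1902: (p + p//4 - p//100 + p//400) mod 7 = (1902 + 475 - 19 + 4) mod 7 = 2362 mod 7 = 3 -> Thursday (Mon=0 ... Sun=6)
Days before May (Jan-Apr): 120; offset = 120 + 21 - 1 = 140
Weekday index = (3 + 140) mod 7 = 3

Day of the week: Thursday


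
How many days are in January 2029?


January 2029

31 days


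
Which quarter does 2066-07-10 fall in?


Month: July (month 7)
Q1: Jan-Mar, Q2: Apr-Jun, Q3: Jul-Sep, Q4: Oct-Dec

Q3


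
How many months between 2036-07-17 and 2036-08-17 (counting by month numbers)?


From July 2036 to August 2036
0 years * 12 = 0 months, plus 1 month = 1

1 month


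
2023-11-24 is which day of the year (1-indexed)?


Date: November 24, 2023
Days in months 1 through 10: 304
Plus 24 days in November

Day of year: 328


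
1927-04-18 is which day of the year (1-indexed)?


Date: April 18, 1927
Days in months 1 through 3: 90
Plus 18 days in April

Day of year: 108


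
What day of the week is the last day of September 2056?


September 2056 has 30 days
Anchor: Jan 1, 2056. With p = 2056 - 1 = 2055: (p + p//4 - p//100 + p//400) mod 7 = (2055 + 513 - 20 + 5) mod 7 = 2553 mod 7 = 5 -> Saturday (Mon=0 ... Sun=6)
Days before September (Jan-Aug): 244; September 1 index = (5 + 244) mod 7 = 4 -> Friday
Last day offset: 30 - 1 = 29 days
Weekday index = (4 + 29) mod 7 = 5

Saturday, September 30


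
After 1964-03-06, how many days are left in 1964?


Day of year: 66 of 366
Remaining = 366 - 66

300 days


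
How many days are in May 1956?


May 1956

31 days


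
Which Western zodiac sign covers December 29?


Date: December 29
Conventional tropical zodiac dates: Capricorn from December 22 onward; Aquarius starts January 20
December 29 falls within the Capricorn range

Capricorn


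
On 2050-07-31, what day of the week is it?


Date: July 31, 2050
Anchor: Jan 1, 2050. With p = 2050 - 1 = 2049: (p + p//4 - p//100 + p//400) mod 7 = (2049 + 512 - 20 + 5) mod 7 = 2546 mod 7 = 5 -> Saturday (Mon=0 ... Sun=6)
Days before July (Jan-Jun): 181; offset = 181 + 31 - 1 = 211
Weekday index = (5 + 211) mod 7 = 6

Day of the week: Sunday


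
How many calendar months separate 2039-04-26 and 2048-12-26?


From April 2039 to December 2048
9 years * 12 = 108 months, plus 8 months = 116

116 months


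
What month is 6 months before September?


September is month 9
9 - 6 = 3

March


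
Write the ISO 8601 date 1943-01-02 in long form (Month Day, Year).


ISO 1943-01-02 parses as year=1943, month=01, day=02
Month 1 -> January

January 2, 1943


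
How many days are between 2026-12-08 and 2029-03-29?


From 2026-12-08 to 2029-03-29
2026-12-08: days before December = 31 + 28 + 31 + 30 + 31 + 30 + 31 + 31 + 30 + 31 + 30 = 334 (2026 is not a leap year); day of year = 334 + 8 = 342
2029-03-29: days before March = 31 + 28 = 59 (2029 is not a leap year); day of year = 59 + 29 = 88
Rest of 2026: 365 - 342 = 23
Full years 2027 (365), 2028 (366): 731
Total = 23 + 731 + 88 = 842

842 days


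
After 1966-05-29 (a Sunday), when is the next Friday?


Current: Sunday
Target: Friday
Days ahead: 5

Next Friday: 1966-06-03


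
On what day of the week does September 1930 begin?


Target: September 1, 1930
Anchor: Jan 1, 1930. With p = 1930 - 1 = 1929: (p + p//4 - p//100 + p//400) mod 7 = (1929 + 482 - 19 + 4) mod 7 = 2396 mod 7 = 2 -> Wednesday (Mon=0 ... Sun=6)
Days before September (Jan-Aug): 243 days
Weekday index = (2 + 243) mod 7 = 0

Monday


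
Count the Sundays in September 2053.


September 2053 has 30 days
Anchor: Jan 1, 2053. With p = 2053 - 1 = 2052: (p + p//4 - p//100 + p//400) mod 7 = (2052 + 513 - 20 + 5) mod 7 = 2550 mod 7 = 2 -> Wednesday (Mon=0 ... Sun=6)
Days before September (Jan-Aug): 243; September 1 index = (2 + 243) mod 7 = 0 -> Monday
First Sunday is September 7
Sundays: 7, 14, 21, 28

4 Sundays


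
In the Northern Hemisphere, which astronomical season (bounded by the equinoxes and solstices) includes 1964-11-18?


Date: November 18
Astronomical Autumn (approx.; exact equinox/solstice day varies by year): September 22 to December 20
November 18 falls within the Autumn window

Autumn


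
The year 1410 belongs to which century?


Century = (year - 1) // 100 + 1
= (1410 - 1) // 100 + 1
= 1409 // 100 + 1
= 14 + 1

15th century


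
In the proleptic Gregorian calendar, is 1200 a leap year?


Gregorian leap year rule: divisible by 4, but not by 100, unless also by 400.
1200 is divisible by 400 -> leap year

Yes


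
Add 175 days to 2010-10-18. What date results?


Start: 2010-10-18, add 175 days
October 2010 has 31 days: 31 - 18 = 13 days to October 31 -> 162 left
November 2010 has 30 days -> 132 left
December 2010 has 31 days -> 101 left
January 2011 has 31 days -> 70 left
February 2011 has 28 days -> 42 left
March 2011 has 31 days -> 11 left
April 2011: 11 <= 30 -> lands on April 11

Result: 2011-04-11


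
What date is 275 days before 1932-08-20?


Start: 1932-08-20, subtract 275 days
Back 20 days from August 20 reaches July 31, 1932 -> 255 left
July 1932 has 31 days -> back to June 30, 1932 -> 224 left
June 1932 has 30 days -> back to May 31, 1932 -> 194 left
May 1932 has 31 days -> back to April 30, 1932 -> 163 left
April 1932 has 30 days -> back to March 31, 1932 -> 133 left
March 1932 has 31 days -> back to February 29, 1932 -> 102 left
February 1932 has 29 days -> back to January 31, 1932 -> 73 left
January 1932 has 31 days -> back to December 31, 1931 -> 42 left
December 1931 has 31 days -> back to November 30, 1931 -> 11 left
November 1931: 30 - 11 = 19 -> lands on November 19

Result: 1931-11-19


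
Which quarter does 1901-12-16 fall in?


Month: December (month 12)
Q1: Jan-Mar, Q2: Apr-Jun, Q3: Jul-Sep, Q4: Oct-Dec

Q4


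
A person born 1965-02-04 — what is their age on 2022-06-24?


Birth: 1965-02-04
Reference: 2022-06-24
Year difference: 2022 - 1965 = 57

57 years old


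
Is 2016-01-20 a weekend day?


Anchor: Jan 1, 2016. With p = 2016 - 1 = 2015: (p + p//4 - p//100 + p//400) mod 7 = (2015 + 503 - 20 + 5) mod 7 = 2503 mod 7 = 4 -> Friday (Mon=0 ... Sun=6)
Day of year: 20; offset = 19
Weekday index = (4 + 19) mod 7 = 2 -> Wednesday
Weekend days: Saturday, Sunday

No


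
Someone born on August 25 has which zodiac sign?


Date: August 25
Conventional tropical zodiac dates: Virgo from August 23 onward; Libra starts September 23
August 25 falls within the Virgo range

Virgo


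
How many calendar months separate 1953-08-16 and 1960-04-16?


From August 1953 to April 1960
7 years * 12 = 84 months, minus 4 months = 80

80 months


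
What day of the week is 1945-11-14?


Date: November 14, 1945
Anchor: Jan 1, 1945. With p = 1945 - 1 = 1944: (p + p//4 - p//100 + p//400) mod 7 = (1944 + 486 - 19 + 4) mod 7 = 2415 mod 7 = 0 -> Monday (Mon=0 ... Sun=6)
Days before November (Jan-Oct): 304; offset = 304 + 14 - 1 = 317
Weekday index = (0 + 317) mod 7 = 2

Day of the week: Wednesday


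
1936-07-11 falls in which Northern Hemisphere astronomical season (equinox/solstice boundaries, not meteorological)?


Date: July 11
Astronomical Summer (approx.; exact equinox/solstice day varies by year): June 21 to September 21
July 11 falls within the Summer window

Summer


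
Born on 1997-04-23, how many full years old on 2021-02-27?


Birth: 1997-04-23
Reference: 2021-02-27
Year difference: 2021 - 1997 = 24
Birthday not yet reached in 2021, subtract 1

23 years old


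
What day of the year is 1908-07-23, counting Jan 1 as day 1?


Date: July 23, 1908
Days in months 1 through 6: 182
Plus 23 days in July

Day of year: 205


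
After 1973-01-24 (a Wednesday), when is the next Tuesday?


Current: Wednesday
Target: Tuesday
Days ahead: 6

Next Tuesday: 1973-01-30


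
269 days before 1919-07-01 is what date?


Start: 1919-07-01, subtract 269 days
Back 1 day from July 1 reaches June 30, 1919 -> 268 left
June 1919 has 30 days -> back to May 31, 1919 -> 238 left
May 1919 has 31 days -> back to April 30, 1919 -> 207 left
April 1919 has 30 days -> back to March 31, 1919 -> 177 left
March 1919 has 31 days -> back to February 28, 1919 -> 146 left
February 1919 has 28 days -> back to January 31, 1919 -> 118 left
January 1919 has 31 days -> back to December 31, 1918 -> 87 left
December 1918 has 31 days -> back to November 30, 1918 -> 56 left
November 1918 has 30 days -> back to October 31, 1918 -> 26 left
October 1918: 31 - 26 = 5 -> lands on October 5

Result: 1918-10-05


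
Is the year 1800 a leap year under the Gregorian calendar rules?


Gregorian leap year rule: divisible by 4, but not by 100, unless also by 400.
1800 is divisible by 100 but not 400 -> not a leap year

No


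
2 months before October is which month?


October is month 10
10 - 2 = 8

August


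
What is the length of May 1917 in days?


May 1917

31 days


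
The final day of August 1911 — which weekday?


August 1911 has 31 days
Anchor: Jan 1, 1911. With p = 1911 - 1 = 1910: (p + p//4 - p//100 + p//400) mod 7 = (1910 + 477 - 19 + 4) mod 7 = 2372 mod 7 = 6 -> Sunday (Mon=0 ... Sun=6)
Days before August (Jan-Jul): 212; August 1 index = (6 + 212) mod 7 = 1 -> Tuesday
Last day offset: 31 - 1 = 30 days
Weekday index = (1 + 30) mod 7 = 3

Thursday, August 31


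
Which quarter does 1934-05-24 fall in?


Month: May (month 5)
Q1: Jan-Mar, Q2: Apr-Jun, Q3: Jul-Sep, Q4: Oct-Dec

Q2


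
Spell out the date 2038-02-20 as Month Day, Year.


ISO 2038-02-20 parses as year=2038, month=02, day=20
Month 2 -> February

February 20, 2038


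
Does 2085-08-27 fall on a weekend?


Anchor: Jan 1, 2085. With p = 2085 - 1 = 2084: (p + p//4 - p//100 + p//400) mod 7 = (2084 + 521 - 20 + 5) mod 7 = 2590 mod 7 = 0 -> Monday (Mon=0 ... Sun=6)
Day of year: 239; offset = 238
Weekday index = (0 + 238) mod 7 = 0 -> Monday
Weekend days: Saturday, Sunday

No


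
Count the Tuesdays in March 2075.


March 2075 has 31 days
Anchor: Jan 1, 2075. With p = 2075 - 1 = 2074: (p + p//4 - p//100 + p//400) mod 7 = (2074 + 518 - 20 + 5) mod 7 = 2577 mod 7 = 1 -> Tuesday (Mon=0 ... Sun=6)
Days before March (Jan-Feb): 59; March 1 index = (1 + 59) mod 7 = 4 -> Friday
First Tuesday is March 5
Tuesdays: 5, 12, 19, 26

4 Tuesdays


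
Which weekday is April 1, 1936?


Target: April 1, 1936
Anchor: Jan 1, 1936. With p = 1936 - 1 = 1935: (p + p//4 - p//100 + p//400) mod 7 = (1935 + 483 - 19 + 4) mod 7 = 2403 mod 7 = 2 -> Wednesday (Mon=0 ... Sun=6)
Days before April (Jan-Mar): 91 days
Weekday index = (2 + 91) mod 7 = 2

Wednesday


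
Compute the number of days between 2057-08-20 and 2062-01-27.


From 2057-08-20 to 2062-01-27
2057-08-20: days before August = 31 + 28 + 31 + 30 + 31 + 30 + 31 = 212 (2057 is not a leap year); day of year = 212 + 20 = 232
2062-01-27: day of year = 27
Rest of 2057: 365 - 232 = 133
Full years 2058 (365), 2059 (365), 2060 (366), 2061 (365): 1461
Total = 133 + 1461 + 27 = 1621

1621 days


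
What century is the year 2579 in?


Century = (year - 1) // 100 + 1
= (2579 - 1) // 100 + 1
= 2578 // 100 + 1
= 25 + 1

26th century


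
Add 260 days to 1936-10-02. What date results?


Start: 1936-10-02, add 260 days
October 1936 has 31 days: 31 - 2 = 29 days to October 31 -> 231 left
November 1936 has 30 days -> 201 left
December 1936 has 31 days -> 170 left
January 1937 has 31 days -> 139 left
February 1937 has 28 days -> 111 left
March 1937 has 31 days -> 80 left
April 1937 has 30 days -> 50 left
May 1937 has 31 days -> 19 left
June 1937: 19 <= 30 -> lands on June 19

Result: 1937-06-19


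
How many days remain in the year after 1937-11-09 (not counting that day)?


Day of year: 313 of 365
Remaining = 365 - 313

52 days


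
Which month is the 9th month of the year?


Month 9 of 12

September


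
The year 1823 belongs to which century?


Century = (year - 1) // 100 + 1
= (1823 - 1) // 100 + 1
= 1822 // 100 + 1
= 18 + 1

19th century


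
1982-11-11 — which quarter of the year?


Month: November (month 11)
Q1: Jan-Mar, Q2: Apr-Jun, Q3: Jul-Sep, Q4: Oct-Dec

Q4


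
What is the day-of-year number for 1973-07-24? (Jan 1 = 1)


Date: July 24, 1973
Days in months 1 through 6: 181
Plus 24 days in July

Day of year: 205
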